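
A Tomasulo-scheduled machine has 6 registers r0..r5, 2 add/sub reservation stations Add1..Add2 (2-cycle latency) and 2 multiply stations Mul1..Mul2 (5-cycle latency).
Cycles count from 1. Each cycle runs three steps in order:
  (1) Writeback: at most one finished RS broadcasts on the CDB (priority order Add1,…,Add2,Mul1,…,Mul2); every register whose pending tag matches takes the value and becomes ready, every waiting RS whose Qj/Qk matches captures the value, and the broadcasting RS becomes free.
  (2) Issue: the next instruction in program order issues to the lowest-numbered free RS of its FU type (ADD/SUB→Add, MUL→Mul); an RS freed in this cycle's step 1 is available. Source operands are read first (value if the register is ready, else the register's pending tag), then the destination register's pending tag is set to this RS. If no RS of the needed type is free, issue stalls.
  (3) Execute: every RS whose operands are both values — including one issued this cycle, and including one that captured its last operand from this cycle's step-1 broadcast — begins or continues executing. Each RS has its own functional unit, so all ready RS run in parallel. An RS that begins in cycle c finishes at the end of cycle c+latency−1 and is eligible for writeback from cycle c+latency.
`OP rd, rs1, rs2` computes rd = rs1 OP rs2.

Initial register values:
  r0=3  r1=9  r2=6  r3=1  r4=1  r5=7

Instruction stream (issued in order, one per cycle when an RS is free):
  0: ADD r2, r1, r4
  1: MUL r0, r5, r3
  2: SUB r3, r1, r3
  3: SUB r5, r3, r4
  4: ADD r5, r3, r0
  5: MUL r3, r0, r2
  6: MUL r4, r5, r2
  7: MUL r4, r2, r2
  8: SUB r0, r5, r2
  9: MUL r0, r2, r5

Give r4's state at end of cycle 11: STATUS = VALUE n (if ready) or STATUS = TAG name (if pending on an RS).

  c1: issue ADD r2<-Add1  regs: r0:3,r1:9,r2:Add1,r3:1,r4:1,r5:7
  c2: issue MUL r0<-Mul1  regs: r0:Mul1,r1:9,r2:Add1,r3:1,r4:1,r5:7
  c3: CDB Add1=10; issue SUB r3<-Add1  regs: r0:Mul1,r1:9,r2:10,r3:Add1,r4:1,r5:7
  c4: issue SUB r5<-Add2  regs: r0:Mul1,r1:9,r2:10,r3:Add1,r4:1,r5:Add2
  c5: CDB Add1=8; issue ADD r5<-Add1  regs: r0:Mul1,r1:9,r2:10,r3:8,r4:1,r5:Add1
  c6: issue MUL r3<-Mul2  regs: r0:Mul1,r1:9,r2:10,r3:Mul2,r4:1,r5:Add1
  c7: CDB Add2=7; stall  regs: r0:Mul1,r1:9,r2:10,r3:Mul2,r4:1,r5:Add1
  c8: CDB Mul1=7; issue MUL r4<-Mul1  regs: r0:7,r1:9,r2:10,r3:Mul2,r4:Mul1,r5:Add1
  c9: stall  regs: r0:7,r1:9,r2:10,r3:Mul2,r4:Mul1,r5:Add1
  c10: CDB Add1=15; stall  regs: r0:7,r1:9,r2:10,r3:Mul2,r4:Mul1,r5:15
  c11: stall  regs: r0:7,r1:9,r2:10,r3:Mul2,r4:Mul1,r5:15

STATUS = TAG Mul1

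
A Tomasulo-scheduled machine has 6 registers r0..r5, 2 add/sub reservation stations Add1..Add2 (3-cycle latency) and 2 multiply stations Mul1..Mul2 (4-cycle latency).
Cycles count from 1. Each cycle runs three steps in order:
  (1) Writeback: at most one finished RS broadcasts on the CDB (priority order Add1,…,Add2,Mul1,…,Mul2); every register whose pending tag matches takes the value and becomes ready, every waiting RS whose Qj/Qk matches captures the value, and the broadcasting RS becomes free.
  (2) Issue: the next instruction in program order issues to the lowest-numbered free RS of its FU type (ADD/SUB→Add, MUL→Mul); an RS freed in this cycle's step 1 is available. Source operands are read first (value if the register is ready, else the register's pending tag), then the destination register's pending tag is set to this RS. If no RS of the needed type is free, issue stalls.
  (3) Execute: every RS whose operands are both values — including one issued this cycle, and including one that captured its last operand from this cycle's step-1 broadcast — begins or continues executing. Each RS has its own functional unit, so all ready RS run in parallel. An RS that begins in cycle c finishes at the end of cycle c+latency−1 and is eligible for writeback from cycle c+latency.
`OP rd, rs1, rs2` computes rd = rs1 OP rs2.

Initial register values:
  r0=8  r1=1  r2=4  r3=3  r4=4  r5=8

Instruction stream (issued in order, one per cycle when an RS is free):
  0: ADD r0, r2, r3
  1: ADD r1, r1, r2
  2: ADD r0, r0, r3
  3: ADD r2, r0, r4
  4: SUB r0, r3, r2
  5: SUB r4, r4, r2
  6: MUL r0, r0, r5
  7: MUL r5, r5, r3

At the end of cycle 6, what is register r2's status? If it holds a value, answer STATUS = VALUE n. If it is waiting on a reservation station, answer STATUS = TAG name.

c1: issue ADD r0<-Add1 | r0:Add1,r1:1,r2:4,r3:3,r4:4,r5:8
c2: issue ADD r1<-Add2 | r0:Add1,r1:Add2,r2:4,r3:3,r4:4,r5:8
c3: stall | r0:Add1,r1:Add2,r2:4,r3:3,r4:4,r5:8
c4: CDB Add1=7; issue ADD r0<-Add1 | r0:Add1,r1:Add2,r2:4,r3:3,r4:4,r5:8
c5: CDB Add2=5; issue ADD r2<-Add2 | r0:Add1,r1:5,r2:Add2,r3:3,r4:4,r5:8
c6: stall | r0:Add1,r1:5,r2:Add2,r3:3,r4:4,r5:8

STATUS = TAG Add2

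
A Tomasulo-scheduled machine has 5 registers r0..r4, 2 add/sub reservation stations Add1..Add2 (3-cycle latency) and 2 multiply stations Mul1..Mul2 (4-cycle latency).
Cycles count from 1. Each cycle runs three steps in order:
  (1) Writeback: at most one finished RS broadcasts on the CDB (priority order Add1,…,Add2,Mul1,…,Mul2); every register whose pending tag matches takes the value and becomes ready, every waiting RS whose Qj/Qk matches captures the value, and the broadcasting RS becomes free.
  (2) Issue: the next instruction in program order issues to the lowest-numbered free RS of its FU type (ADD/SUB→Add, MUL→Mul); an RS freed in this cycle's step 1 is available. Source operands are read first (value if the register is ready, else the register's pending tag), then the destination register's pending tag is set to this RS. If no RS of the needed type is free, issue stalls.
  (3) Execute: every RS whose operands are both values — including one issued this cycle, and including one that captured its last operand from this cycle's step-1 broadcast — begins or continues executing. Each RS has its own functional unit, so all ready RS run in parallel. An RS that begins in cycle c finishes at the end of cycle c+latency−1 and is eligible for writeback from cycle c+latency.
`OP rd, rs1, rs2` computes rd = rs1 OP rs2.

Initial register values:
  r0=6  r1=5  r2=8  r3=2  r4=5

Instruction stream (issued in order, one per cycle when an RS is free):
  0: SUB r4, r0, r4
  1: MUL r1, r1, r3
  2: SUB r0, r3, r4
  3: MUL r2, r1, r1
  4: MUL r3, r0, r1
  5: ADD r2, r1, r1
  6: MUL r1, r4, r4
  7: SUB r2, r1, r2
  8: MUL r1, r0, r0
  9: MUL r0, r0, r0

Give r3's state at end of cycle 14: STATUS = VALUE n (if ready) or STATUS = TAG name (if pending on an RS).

STATUS = VALUE 10

cycle 1: issue SUB r4<-Add1 // r0:6,r1:5,r2:8,r3:2,r4:Add1
cycle 2: issue MUL r1<-Mul1 // r0:6,r1:Mul1,r2:8,r3:2,r4:Add1
cycle 3: issue SUB r0<-Add2 // r0:Add2,r1:Mul1,r2:8,r3:2,r4:Add1
cycle 4: CDB Add1=1; issue MUL r2<-Mul2 // r0:Add2,r1:Mul1,r2:Mul2,r3:2,r4:1
cycle 5: stall // r0:Add2,r1:Mul1,r2:Mul2,r3:2,r4:1
cycle 6: CDB Mul1=10; issue MUL r3<-Mul1 // r0:Add2,r1:10,r2:Mul2,r3:Mul1,r4:1
cycle 7: CDB Add2=1; issue ADD r2<-Add1 // r0:1,r1:10,r2:Add1,r3:Mul1,r4:1
cycle 8: stall // r0:1,r1:10,r2:Add1,r3:Mul1,r4:1
cycle 9: stall // r0:1,r1:10,r2:Add1,r3:Mul1,r4:1
cycle 10: CDB Add1=20; stall // r0:1,r1:10,r2:20,r3:Mul1,r4:1
cycle 11: CDB Mul1=10; issue MUL r1<-Mul1 // r0:1,r1:Mul1,r2:20,r3:10,r4:1
cycle 12: CDB Mul2=100; issue SUB r2<-Add1 // r0:1,r1:Mul1,r2:Add1,r3:10,r4:1
cycle 13: issue MUL r1<-Mul2 // r0:1,r1:Mul2,r2:Add1,r3:10,r4:1
cycle 14: stall // r0:1,r1:Mul2,r2:Add1,r3:10,r4:1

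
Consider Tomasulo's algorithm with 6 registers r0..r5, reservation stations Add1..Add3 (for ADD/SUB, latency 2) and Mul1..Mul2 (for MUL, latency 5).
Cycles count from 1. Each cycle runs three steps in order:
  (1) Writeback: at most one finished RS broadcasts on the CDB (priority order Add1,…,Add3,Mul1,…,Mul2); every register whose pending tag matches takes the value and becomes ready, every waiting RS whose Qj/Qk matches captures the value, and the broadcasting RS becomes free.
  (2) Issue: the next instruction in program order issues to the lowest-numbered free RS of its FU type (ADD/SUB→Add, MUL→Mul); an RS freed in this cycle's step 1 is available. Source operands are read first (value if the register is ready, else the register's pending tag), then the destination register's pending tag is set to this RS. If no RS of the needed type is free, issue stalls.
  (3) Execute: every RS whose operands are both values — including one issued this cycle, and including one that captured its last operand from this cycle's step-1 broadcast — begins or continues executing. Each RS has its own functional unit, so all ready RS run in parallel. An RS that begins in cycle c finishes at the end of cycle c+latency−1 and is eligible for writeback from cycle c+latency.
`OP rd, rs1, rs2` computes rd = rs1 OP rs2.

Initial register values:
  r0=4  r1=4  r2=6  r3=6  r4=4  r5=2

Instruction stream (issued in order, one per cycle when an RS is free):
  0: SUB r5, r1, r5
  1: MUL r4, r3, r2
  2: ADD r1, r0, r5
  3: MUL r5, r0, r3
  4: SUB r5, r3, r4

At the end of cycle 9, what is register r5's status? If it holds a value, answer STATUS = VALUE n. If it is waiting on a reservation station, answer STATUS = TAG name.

STATUS = VALUE -30

  c1: issue SUB r5<-Add1  regs: r0:4,r1:4,r2:6,r3:6,r4:4,r5:Add1
  c2: issue MUL r4<-Mul1  regs: r0:4,r1:4,r2:6,r3:6,r4:Mul1,r5:Add1
  c3: CDB Add1=2; issue ADD r1<-Add1  regs: r0:4,r1:Add1,r2:6,r3:6,r4:Mul1,r5:2
  c4: issue MUL r5<-Mul2  regs: r0:4,r1:Add1,r2:6,r3:6,r4:Mul1,r5:Mul2
  c5: CDB Add1=6; issue SUB r5<-Add1  regs: r0:4,r1:6,r2:6,r3:6,r4:Mul1,r5:Add1
  c6: -  regs: r0:4,r1:6,r2:6,r3:6,r4:Mul1,r5:Add1
  c7: CDB Mul1=36  regs: r0:4,r1:6,r2:6,r3:6,r4:36,r5:Add1
  c8: -  regs: r0:4,r1:6,r2:6,r3:6,r4:36,r5:Add1
  c9: CDB Add1=-30  regs: r0:4,r1:6,r2:6,r3:6,r4:36,r5:-30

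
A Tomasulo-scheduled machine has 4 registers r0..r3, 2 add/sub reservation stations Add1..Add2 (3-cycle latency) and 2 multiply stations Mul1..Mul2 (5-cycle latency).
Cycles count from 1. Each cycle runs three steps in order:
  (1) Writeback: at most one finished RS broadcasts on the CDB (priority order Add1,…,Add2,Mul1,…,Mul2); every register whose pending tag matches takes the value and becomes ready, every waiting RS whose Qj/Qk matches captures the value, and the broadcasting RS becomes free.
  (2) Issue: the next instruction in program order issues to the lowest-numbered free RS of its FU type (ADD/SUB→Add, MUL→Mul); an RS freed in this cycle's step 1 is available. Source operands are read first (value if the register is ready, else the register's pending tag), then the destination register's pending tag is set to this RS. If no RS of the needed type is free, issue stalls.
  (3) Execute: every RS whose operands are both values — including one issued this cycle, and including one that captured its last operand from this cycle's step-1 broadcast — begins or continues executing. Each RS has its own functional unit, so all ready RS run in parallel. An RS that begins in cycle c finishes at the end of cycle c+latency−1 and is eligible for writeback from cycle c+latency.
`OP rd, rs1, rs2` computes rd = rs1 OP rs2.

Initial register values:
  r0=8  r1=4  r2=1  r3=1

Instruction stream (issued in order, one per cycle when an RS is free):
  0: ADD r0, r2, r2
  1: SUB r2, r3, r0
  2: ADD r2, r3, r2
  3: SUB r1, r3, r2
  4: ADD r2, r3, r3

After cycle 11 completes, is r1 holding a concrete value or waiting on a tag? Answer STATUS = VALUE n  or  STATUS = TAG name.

STATUS = TAG Add2

cycle 1: issue ADD r0<-Add1 // r0:Add1,r1:4,r2:1,r3:1
cycle 2: issue SUB r2<-Add2 // r0:Add1,r1:4,r2:Add2,r3:1
cycle 3: stall // r0:Add1,r1:4,r2:Add2,r3:1
cycle 4: CDB Add1=2; issue ADD r2<-Add1 // r0:2,r1:4,r2:Add1,r3:1
cycle 5: stall // r0:2,r1:4,r2:Add1,r3:1
cycle 6: stall // r0:2,r1:4,r2:Add1,r3:1
cycle 7: CDB Add2=-1; issue SUB r1<-Add2 // r0:2,r1:Add2,r2:Add1,r3:1
cycle 8: stall // r0:2,r1:Add2,r2:Add1,r3:1
cycle 9: stall // r0:2,r1:Add2,r2:Add1,r3:1
cycle 10: CDB Add1=0; issue ADD r2<-Add1 // r0:2,r1:Add2,r2:Add1,r3:1
cycle 11: - // r0:2,r1:Add2,r2:Add1,r3:1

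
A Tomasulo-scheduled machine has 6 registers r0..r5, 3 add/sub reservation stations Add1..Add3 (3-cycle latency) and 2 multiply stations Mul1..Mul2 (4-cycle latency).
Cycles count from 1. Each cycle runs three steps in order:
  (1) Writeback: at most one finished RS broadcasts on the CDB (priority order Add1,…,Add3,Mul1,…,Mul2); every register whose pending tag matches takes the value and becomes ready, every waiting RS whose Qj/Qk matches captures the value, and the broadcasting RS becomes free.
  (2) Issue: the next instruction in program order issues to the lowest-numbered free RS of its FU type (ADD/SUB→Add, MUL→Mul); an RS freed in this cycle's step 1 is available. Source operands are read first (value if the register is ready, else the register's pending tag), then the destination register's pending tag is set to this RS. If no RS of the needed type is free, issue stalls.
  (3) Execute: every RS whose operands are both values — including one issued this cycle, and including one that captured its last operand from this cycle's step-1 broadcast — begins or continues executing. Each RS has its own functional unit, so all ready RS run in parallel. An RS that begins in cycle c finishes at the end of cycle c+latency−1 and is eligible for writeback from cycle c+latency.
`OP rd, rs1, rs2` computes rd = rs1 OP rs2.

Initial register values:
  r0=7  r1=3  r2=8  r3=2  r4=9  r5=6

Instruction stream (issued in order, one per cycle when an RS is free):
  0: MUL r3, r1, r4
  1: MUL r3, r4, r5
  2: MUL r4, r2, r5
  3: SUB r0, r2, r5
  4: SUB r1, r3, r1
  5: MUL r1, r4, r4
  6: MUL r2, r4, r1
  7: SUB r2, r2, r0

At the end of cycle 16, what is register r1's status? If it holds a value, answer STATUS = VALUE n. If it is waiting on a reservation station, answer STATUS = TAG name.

STATUS = VALUE 2304

cycle 1: issue MUL r3<-Mul1 // r0:7,r1:3,r2:8,r3:Mul1,r4:9,r5:6
cycle 2: issue MUL r3<-Mul2 // r0:7,r1:3,r2:8,r3:Mul2,r4:9,r5:6
cycle 3: stall // r0:7,r1:3,r2:8,r3:Mul2,r4:9,r5:6
cycle 4: stall // r0:7,r1:3,r2:8,r3:Mul2,r4:9,r5:6
cycle 5: CDB Mul1=27; issue MUL r4<-Mul1 // r0:7,r1:3,r2:8,r3:Mul2,r4:Mul1,r5:6
cycle 6: CDB Mul2=54; issue SUB r0<-Add1 // r0:Add1,r1:3,r2:8,r3:54,r4:Mul1,r5:6
cycle 7: issue SUB r1<-Add2 // r0:Add1,r1:Add2,r2:8,r3:54,r4:Mul1,r5:6
cycle 8: issue MUL r1<-Mul2 // r0:Add1,r1:Mul2,r2:8,r3:54,r4:Mul1,r5:6
cycle 9: CDB Add1=2; stall // r0:2,r1:Mul2,r2:8,r3:54,r4:Mul1,r5:6
cycle 10: CDB Add2=51; stall // r0:2,r1:Mul2,r2:8,r3:54,r4:Mul1,r5:6
cycle 11: CDB Mul1=48; issue MUL r2<-Mul1 // r0:2,r1:Mul2,r2:Mul1,r3:54,r4:48,r5:6
cycle 12: issue SUB r2<-Add1 // r0:2,r1:Mul2,r2:Add1,r3:54,r4:48,r5:6
cycle 13: - // r0:2,r1:Mul2,r2:Add1,r3:54,r4:48,r5:6
cycle 14: - // r0:2,r1:Mul2,r2:Add1,r3:54,r4:48,r5:6
cycle 15: CDB Mul2=2304 // r0:2,r1:2304,r2:Add1,r3:54,r4:48,r5:6
cycle 16: - // r0:2,r1:2304,r2:Add1,r3:54,r4:48,r5:6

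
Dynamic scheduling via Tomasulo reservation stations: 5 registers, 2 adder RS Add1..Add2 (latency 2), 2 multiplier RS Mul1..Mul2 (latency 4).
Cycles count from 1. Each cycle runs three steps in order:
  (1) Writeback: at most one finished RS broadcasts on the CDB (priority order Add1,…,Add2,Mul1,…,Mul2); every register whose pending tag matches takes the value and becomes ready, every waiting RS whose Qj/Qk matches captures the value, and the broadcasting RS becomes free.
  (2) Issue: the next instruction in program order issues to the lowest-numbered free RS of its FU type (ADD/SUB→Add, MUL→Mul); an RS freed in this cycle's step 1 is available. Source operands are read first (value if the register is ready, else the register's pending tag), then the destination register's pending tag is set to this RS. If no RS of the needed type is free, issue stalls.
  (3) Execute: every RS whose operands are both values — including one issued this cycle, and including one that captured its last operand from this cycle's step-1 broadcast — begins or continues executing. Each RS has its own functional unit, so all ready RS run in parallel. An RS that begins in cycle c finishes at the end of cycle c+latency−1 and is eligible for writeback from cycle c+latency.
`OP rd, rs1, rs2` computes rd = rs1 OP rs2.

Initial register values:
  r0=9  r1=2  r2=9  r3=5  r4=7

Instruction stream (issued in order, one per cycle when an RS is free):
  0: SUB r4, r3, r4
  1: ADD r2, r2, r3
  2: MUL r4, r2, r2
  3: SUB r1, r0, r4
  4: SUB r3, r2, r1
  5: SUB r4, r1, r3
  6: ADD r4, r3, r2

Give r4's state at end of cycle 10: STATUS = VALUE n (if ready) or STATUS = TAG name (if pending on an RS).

STATUS = TAG Add1

  c1: issue SUB r4<-Add1  regs: r0:9,r1:2,r2:9,r3:5,r4:Add1
  c2: issue ADD r2<-Add2  regs: r0:9,r1:2,r2:Add2,r3:5,r4:Add1
  c3: CDB Add1=-2; issue MUL r4<-Mul1  regs: r0:9,r1:2,r2:Add2,r3:5,r4:Mul1
  c4: CDB Add2=14; issue SUB r1<-Add1  regs: r0:9,r1:Add1,r2:14,r3:5,r4:Mul1
  c5: issue SUB r3<-Add2  regs: r0:9,r1:Add1,r2:14,r3:Add2,r4:Mul1
  c6: stall  regs: r0:9,r1:Add1,r2:14,r3:Add2,r4:Mul1
  c7: stall  regs: r0:9,r1:Add1,r2:14,r3:Add2,r4:Mul1
  c8: CDB Mul1=196; stall  regs: r0:9,r1:Add1,r2:14,r3:Add2,r4:196
  c9: stall  regs: r0:9,r1:Add1,r2:14,r3:Add2,r4:196
  c10: CDB Add1=-187; issue SUB r4<-Add1  regs: r0:9,r1:-187,r2:14,r3:Add2,r4:Add1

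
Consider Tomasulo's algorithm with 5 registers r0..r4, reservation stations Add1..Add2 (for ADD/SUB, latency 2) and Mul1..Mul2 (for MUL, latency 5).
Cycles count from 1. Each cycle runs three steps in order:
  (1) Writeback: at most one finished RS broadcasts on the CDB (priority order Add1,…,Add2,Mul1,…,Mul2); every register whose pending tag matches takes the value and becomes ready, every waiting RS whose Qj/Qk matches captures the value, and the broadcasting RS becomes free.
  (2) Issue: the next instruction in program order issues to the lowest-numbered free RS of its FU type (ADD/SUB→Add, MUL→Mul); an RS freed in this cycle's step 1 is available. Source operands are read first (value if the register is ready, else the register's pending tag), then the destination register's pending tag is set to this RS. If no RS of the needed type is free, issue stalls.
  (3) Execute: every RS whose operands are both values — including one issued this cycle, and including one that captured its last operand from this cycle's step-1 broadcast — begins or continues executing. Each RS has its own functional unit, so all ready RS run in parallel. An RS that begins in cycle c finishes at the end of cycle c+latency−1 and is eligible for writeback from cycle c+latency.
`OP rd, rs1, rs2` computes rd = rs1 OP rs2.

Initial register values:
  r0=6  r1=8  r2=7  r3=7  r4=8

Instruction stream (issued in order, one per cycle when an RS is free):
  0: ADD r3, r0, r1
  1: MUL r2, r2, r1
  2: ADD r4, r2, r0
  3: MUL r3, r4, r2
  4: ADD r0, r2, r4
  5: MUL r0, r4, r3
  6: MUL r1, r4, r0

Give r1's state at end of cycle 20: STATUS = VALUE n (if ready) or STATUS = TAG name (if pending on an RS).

  c1: issue ADD r3<-Add1  regs: r0:6,r1:8,r2:7,r3:Add1,r4:8
  c2: issue MUL r2<-Mul1  regs: r0:6,r1:8,r2:Mul1,r3:Add1,r4:8
  c3: CDB Add1=14; issue ADD r4<-Add1  regs: r0:6,r1:8,r2:Mul1,r3:14,r4:Add1
  c4: issue MUL r3<-Mul2  regs: r0:6,r1:8,r2:Mul1,r3:Mul2,r4:Add1
  c5: issue ADD r0<-Add2  regs: r0:Add2,r1:8,r2:Mul1,r3:Mul2,r4:Add1
  c6: stall  regs: r0:Add2,r1:8,r2:Mul1,r3:Mul2,r4:Add1
  c7: CDB Mul1=56; issue MUL r0<-Mul1  regs: r0:Mul1,r1:8,r2:56,r3:Mul2,r4:Add1
  c8: stall  regs: r0:Mul1,r1:8,r2:56,r3:Mul2,r4:Add1
  c9: CDB Add1=62; stall  regs: r0:Mul1,r1:8,r2:56,r3:Mul2,r4:62
  c10: stall  regs: r0:Mul1,r1:8,r2:56,r3:Mul2,r4:62
  c11: CDB Add2=118; stall  regs: r0:Mul1,r1:8,r2:56,r3:Mul2,r4:62
  c12: stall  regs: r0:Mul1,r1:8,r2:56,r3:Mul2,r4:62
  c13: stall  regs: r0:Mul1,r1:8,r2:56,r3:Mul2,r4:62
  c14: CDB Mul2=3472; issue MUL r1<-Mul2  regs: r0:Mul1,r1:Mul2,r2:56,r3:3472,r4:62
  c15: -  regs: r0:Mul1,r1:Mul2,r2:56,r3:3472,r4:62
  c16: -  regs: r0:Mul1,r1:Mul2,r2:56,r3:3472,r4:62
  c17: -  regs: r0:Mul1,r1:Mul2,r2:56,r3:3472,r4:62
  c18: -  regs: r0:Mul1,r1:Mul2,r2:56,r3:3472,r4:62
  c19: CDB Mul1=215264  regs: r0:215264,r1:Mul2,r2:56,r3:3472,r4:62
  c20: -  regs: r0:215264,r1:Mul2,r2:56,r3:3472,r4:62

STATUS = TAG Mul2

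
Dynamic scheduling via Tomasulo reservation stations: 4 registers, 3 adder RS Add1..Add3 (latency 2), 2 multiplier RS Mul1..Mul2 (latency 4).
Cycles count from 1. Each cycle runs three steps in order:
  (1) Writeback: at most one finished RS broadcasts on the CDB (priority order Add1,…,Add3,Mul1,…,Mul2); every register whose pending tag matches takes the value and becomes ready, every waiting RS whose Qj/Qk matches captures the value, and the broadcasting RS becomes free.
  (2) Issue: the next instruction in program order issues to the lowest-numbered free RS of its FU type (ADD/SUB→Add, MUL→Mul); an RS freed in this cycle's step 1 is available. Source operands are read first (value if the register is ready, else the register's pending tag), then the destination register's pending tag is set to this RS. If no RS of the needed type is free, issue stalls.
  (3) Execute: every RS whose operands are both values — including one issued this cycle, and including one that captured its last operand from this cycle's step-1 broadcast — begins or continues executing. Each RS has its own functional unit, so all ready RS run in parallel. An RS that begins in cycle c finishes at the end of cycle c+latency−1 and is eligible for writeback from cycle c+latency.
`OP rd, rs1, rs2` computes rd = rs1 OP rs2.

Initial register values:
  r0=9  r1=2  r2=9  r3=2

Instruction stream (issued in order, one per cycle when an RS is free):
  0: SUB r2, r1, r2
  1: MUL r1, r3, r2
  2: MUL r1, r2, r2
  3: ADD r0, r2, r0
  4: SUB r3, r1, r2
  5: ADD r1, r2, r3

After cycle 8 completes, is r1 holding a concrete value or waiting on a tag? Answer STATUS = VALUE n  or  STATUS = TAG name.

c1: issue SUB r2<-Add1 | r0:9,r1:2,r2:Add1,r3:2
c2: issue MUL r1<-Mul1 | r0:9,r1:Mul1,r2:Add1,r3:2
c3: CDB Add1=-7; issue MUL r1<-Mul2 | r0:9,r1:Mul2,r2:-7,r3:2
c4: issue ADD r0<-Add1 | r0:Add1,r1:Mul2,r2:-7,r3:2
c5: issue SUB r3<-Add2 | r0:Add1,r1:Mul2,r2:-7,r3:Add2
c6: CDB Add1=2; issue ADD r1<-Add1 | r0:2,r1:Add1,r2:-7,r3:Add2
c7: CDB Mul1=-14 | r0:2,r1:Add1,r2:-7,r3:Add2
c8: CDB Mul2=49 | r0:2,r1:Add1,r2:-7,r3:Add2

STATUS = TAG Add1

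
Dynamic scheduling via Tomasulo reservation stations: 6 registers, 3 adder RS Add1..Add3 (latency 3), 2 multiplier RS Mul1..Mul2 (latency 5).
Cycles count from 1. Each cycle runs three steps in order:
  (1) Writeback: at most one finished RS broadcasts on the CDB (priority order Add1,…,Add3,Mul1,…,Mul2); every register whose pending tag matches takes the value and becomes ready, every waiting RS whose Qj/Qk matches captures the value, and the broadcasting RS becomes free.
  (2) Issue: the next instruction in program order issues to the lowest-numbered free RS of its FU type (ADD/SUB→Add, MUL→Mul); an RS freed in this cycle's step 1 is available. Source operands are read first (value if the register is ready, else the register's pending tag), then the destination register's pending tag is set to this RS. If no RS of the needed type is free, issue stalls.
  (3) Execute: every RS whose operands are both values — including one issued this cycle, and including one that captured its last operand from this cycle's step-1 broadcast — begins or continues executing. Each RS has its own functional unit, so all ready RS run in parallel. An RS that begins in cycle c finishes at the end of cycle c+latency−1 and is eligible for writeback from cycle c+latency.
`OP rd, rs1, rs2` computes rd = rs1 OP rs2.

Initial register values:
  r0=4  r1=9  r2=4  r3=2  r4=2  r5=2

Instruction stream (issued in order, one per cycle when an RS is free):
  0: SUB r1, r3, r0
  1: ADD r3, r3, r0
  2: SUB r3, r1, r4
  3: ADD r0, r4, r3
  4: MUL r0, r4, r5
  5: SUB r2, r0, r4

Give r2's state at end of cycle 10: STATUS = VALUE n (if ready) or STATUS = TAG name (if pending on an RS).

STATUS = TAG Add2

  c1: issue SUB r1<-Add1  regs: r0:4,r1:Add1,r2:4,r3:2,r4:2,r5:2
  c2: issue ADD r3<-Add2  regs: r0:4,r1:Add1,r2:4,r3:Add2,r4:2,r5:2
  c3: issue SUB r3<-Add3  regs: r0:4,r1:Add1,r2:4,r3:Add3,r4:2,r5:2
  c4: CDB Add1=-2; issue ADD r0<-Add1  regs: r0:Add1,r1:-2,r2:4,r3:Add3,r4:2,r5:2
  c5: CDB Add2=6; issue MUL r0<-Mul1  regs: r0:Mul1,r1:-2,r2:4,r3:Add3,r4:2,r5:2
  c6: issue SUB r2<-Add2  regs: r0:Mul1,r1:-2,r2:Add2,r3:Add3,r4:2,r5:2
  c7: CDB Add3=-4  regs: r0:Mul1,r1:-2,r2:Add2,r3:-4,r4:2,r5:2
  c8: -  regs: r0:Mul1,r1:-2,r2:Add2,r3:-4,r4:2,r5:2
  c9: -  regs: r0:Mul1,r1:-2,r2:Add2,r3:-4,r4:2,r5:2
  c10: CDB Add1=-2  regs: r0:Mul1,r1:-2,r2:Add2,r3:-4,r4:2,r5:2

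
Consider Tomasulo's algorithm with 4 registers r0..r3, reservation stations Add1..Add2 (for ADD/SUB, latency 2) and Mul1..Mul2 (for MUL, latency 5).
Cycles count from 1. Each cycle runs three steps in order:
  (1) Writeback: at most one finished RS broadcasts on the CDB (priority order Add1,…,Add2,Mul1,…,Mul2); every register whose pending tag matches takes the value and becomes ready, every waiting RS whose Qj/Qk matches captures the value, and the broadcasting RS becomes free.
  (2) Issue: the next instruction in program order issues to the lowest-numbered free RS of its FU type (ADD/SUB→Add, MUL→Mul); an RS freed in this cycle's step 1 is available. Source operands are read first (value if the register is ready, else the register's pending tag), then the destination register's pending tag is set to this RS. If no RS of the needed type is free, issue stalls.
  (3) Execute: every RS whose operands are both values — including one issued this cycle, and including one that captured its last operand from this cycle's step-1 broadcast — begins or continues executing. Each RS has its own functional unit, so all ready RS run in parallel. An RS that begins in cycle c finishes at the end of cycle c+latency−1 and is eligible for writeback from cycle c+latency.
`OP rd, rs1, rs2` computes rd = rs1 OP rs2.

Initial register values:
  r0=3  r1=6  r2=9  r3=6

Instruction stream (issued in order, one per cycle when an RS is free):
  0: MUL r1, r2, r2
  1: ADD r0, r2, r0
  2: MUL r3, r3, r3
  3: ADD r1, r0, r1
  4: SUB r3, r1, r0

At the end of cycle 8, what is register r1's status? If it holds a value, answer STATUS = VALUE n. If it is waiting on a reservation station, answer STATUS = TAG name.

STATUS = VALUE 93

c1: issue MUL r1<-Mul1 | r0:3,r1:Mul1,r2:9,r3:6
c2: issue ADD r0<-Add1 | r0:Add1,r1:Mul1,r2:9,r3:6
c3: issue MUL r3<-Mul2 | r0:Add1,r1:Mul1,r2:9,r3:Mul2
c4: CDB Add1=12; issue ADD r1<-Add1 | r0:12,r1:Add1,r2:9,r3:Mul2
c5: issue SUB r3<-Add2 | r0:12,r1:Add1,r2:9,r3:Add2
c6: CDB Mul1=81 | r0:12,r1:Add1,r2:9,r3:Add2
c7: - | r0:12,r1:Add1,r2:9,r3:Add2
c8: CDB Add1=93 | r0:12,r1:93,r2:9,r3:Add2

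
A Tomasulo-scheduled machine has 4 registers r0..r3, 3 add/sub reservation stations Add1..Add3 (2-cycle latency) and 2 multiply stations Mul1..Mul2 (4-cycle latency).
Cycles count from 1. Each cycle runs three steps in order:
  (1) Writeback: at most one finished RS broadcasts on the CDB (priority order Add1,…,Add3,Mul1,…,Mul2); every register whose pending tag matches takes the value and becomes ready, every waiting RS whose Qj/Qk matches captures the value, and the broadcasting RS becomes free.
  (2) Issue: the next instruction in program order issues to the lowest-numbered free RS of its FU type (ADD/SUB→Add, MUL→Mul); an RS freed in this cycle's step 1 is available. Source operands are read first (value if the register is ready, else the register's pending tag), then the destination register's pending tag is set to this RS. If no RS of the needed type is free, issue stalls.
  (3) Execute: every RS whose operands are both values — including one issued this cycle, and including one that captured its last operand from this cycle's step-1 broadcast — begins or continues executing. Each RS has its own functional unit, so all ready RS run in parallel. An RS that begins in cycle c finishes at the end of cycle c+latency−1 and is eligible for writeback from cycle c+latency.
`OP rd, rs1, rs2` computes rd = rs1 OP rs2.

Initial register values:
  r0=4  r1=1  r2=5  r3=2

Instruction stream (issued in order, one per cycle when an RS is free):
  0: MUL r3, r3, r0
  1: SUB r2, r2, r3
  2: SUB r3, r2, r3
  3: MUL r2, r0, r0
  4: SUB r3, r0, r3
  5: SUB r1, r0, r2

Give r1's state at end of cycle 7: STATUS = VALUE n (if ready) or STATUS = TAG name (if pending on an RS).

c1: issue MUL r3<-Mul1 | r0:4,r1:1,r2:5,r3:Mul1
c2: issue SUB r2<-Add1 | r0:4,r1:1,r2:Add1,r3:Mul1
c3: issue SUB r3<-Add2 | r0:4,r1:1,r2:Add1,r3:Add2
c4: issue MUL r2<-Mul2 | r0:4,r1:1,r2:Mul2,r3:Add2
c5: CDB Mul1=8; issue SUB r3<-Add3 | r0:4,r1:1,r2:Mul2,r3:Add3
c6: stall | r0:4,r1:1,r2:Mul2,r3:Add3
c7: CDB Add1=-3; issue SUB r1<-Add1 | r0:4,r1:Add1,r2:Mul2,r3:Add3

STATUS = TAG Add1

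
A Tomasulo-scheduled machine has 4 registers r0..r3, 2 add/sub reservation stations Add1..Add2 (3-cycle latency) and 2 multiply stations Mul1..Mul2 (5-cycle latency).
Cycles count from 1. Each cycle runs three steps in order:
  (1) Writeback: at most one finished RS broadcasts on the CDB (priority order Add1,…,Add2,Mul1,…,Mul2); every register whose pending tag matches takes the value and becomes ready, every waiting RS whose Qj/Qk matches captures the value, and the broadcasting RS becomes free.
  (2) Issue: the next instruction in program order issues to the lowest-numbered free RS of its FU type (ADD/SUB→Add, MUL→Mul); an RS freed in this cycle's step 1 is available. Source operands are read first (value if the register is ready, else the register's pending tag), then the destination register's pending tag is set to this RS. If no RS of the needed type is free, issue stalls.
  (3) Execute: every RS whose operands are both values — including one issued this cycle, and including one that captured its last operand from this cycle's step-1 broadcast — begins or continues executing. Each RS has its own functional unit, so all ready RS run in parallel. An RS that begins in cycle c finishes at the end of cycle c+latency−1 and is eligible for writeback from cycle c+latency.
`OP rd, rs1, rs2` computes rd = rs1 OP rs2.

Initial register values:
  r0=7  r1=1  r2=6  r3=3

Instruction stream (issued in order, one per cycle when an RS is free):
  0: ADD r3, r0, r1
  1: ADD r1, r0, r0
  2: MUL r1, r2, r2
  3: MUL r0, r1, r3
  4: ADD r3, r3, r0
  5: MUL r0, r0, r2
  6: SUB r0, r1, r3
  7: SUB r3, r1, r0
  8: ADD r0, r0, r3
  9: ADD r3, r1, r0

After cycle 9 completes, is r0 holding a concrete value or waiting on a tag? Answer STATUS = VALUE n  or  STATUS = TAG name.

c1: issue ADD r3<-Add1 | r0:7,r1:1,r2:6,r3:Add1
c2: issue ADD r1<-Add2 | r0:7,r1:Add2,r2:6,r3:Add1
c3: issue MUL r1<-Mul1 | r0:7,r1:Mul1,r2:6,r3:Add1
c4: CDB Add1=8; issue MUL r0<-Mul2 | r0:Mul2,r1:Mul1,r2:6,r3:8
c5: CDB Add2=14; issue ADD r3<-Add1 | r0:Mul2,r1:Mul1,r2:6,r3:Add1
c6: stall | r0:Mul2,r1:Mul1,r2:6,r3:Add1
c7: stall | r0:Mul2,r1:Mul1,r2:6,r3:Add1
c8: CDB Mul1=36; issue MUL r0<-Mul1 | r0:Mul1,r1:36,r2:6,r3:Add1
c9: issue SUB r0<-Add2 | r0:Add2,r1:36,r2:6,r3:Add1

STATUS = TAG Add2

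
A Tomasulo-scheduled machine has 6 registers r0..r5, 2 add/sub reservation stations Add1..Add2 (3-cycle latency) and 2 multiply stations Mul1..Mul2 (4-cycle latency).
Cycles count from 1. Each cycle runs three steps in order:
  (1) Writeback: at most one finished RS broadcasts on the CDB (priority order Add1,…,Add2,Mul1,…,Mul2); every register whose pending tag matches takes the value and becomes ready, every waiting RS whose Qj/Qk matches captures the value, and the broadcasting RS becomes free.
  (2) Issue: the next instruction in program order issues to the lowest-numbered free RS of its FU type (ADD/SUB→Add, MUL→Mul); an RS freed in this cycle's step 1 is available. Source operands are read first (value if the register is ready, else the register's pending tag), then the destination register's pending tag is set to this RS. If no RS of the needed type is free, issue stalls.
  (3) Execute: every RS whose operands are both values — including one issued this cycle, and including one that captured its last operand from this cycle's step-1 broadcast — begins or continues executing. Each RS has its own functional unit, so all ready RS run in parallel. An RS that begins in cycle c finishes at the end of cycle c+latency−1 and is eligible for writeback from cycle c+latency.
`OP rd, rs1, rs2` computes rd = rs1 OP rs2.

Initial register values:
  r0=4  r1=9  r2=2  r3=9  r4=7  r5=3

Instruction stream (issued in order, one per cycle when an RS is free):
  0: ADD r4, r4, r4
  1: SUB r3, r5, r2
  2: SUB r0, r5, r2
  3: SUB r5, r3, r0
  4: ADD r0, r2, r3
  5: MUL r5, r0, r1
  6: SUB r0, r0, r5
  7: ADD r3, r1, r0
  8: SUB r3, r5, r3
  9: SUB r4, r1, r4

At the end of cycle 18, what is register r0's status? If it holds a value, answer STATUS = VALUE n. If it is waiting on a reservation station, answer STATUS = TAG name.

cycle 1: issue ADD r4<-Add1 // r0:4,r1:9,r2:2,r3:9,r4:Add1,r5:3
cycle 2: issue SUB r3<-Add2 // r0:4,r1:9,r2:2,r3:Add2,r4:Add1,r5:3
cycle 3: stall // r0:4,r1:9,r2:2,r3:Add2,r4:Add1,r5:3
cycle 4: CDB Add1=14; issue SUB r0<-Add1 // r0:Add1,r1:9,r2:2,r3:Add2,r4:14,r5:3
cycle 5: CDB Add2=1; issue SUB r5<-Add2 // r0:Add1,r1:9,r2:2,r3:1,r4:14,r5:Add2
cycle 6: stall // r0:Add1,r1:9,r2:2,r3:1,r4:14,r5:Add2
cycle 7: CDB Add1=1; issue ADD r0<-Add1 // r0:Add1,r1:9,r2:2,r3:1,r4:14,r5:Add2
cycle 8: issue MUL r5<-Mul1 // r0:Add1,r1:9,r2:2,r3:1,r4:14,r5:Mul1
cycle 9: stall // r0:Add1,r1:9,r2:2,r3:1,r4:14,r5:Mul1
cycle 10: CDB Add1=3; issue SUB r0<-Add1 // r0:Add1,r1:9,r2:2,r3:1,r4:14,r5:Mul1
cycle 11: CDB Add2=0; issue ADD r3<-Add2 // r0:Add1,r1:9,r2:2,r3:Add2,r4:14,r5:Mul1
cycle 12: stall // r0:Add1,r1:9,r2:2,r3:Add2,r4:14,r5:Mul1
cycle 13: stall // r0:Add1,r1:9,r2:2,r3:Add2,r4:14,r5:Mul1
cycle 14: CDB Mul1=27; stall // r0:Add1,r1:9,r2:2,r3:Add2,r4:14,r5:27
cycle 15: stall // r0:Add1,r1:9,r2:2,r3:Add2,r4:14,r5:27
cycle 16: stall // r0:Add1,r1:9,r2:2,r3:Add2,r4:14,r5:27
cycle 17: CDB Add1=-24; issue SUB r3<-Add1 // r0:-24,r1:9,r2:2,r3:Add1,r4:14,r5:27
cycle 18: stall // r0:-24,r1:9,r2:2,r3:Add1,r4:14,r5:27

STATUS = VALUE -24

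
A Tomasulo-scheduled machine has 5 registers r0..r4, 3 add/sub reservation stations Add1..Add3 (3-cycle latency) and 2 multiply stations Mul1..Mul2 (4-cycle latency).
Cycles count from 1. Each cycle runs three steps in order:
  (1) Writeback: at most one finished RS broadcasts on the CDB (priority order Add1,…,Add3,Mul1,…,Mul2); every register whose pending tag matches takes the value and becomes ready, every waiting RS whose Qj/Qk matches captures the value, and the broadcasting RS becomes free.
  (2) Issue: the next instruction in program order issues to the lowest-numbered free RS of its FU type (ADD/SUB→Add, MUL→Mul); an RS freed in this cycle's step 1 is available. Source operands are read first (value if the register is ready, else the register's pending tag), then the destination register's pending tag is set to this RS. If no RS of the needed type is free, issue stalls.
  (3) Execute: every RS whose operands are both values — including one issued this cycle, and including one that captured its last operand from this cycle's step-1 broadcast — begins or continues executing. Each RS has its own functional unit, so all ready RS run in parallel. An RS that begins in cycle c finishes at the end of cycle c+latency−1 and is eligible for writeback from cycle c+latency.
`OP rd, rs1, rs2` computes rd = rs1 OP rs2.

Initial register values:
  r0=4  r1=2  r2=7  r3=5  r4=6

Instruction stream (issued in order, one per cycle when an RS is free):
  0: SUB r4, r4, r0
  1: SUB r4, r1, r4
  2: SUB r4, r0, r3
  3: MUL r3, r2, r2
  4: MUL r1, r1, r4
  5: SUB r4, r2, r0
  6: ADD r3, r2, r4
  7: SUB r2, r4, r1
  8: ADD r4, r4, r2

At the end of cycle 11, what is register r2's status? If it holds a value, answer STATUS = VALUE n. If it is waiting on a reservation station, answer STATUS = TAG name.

STATUS = TAG Add3

  c1: issue SUB r4<-Add1  regs: r0:4,r1:2,r2:7,r3:5,r4:Add1
  c2: issue SUB r4<-Add2  regs: r0:4,r1:2,r2:7,r3:5,r4:Add2
  c3: issue SUB r4<-Add3  regs: r0:4,r1:2,r2:7,r3:5,r4:Add3
  c4: CDB Add1=2; issue MUL r3<-Mul1  regs: r0:4,r1:2,r2:7,r3:Mul1,r4:Add3
  c5: issue MUL r1<-Mul2  regs: r0:4,r1:Mul2,r2:7,r3:Mul1,r4:Add3
  c6: CDB Add3=-1; issue SUB r4<-Add1  regs: r0:4,r1:Mul2,r2:7,r3:Mul1,r4:Add1
  c7: CDB Add2=0; issue ADD r3<-Add2  regs: r0:4,r1:Mul2,r2:7,r3:Add2,r4:Add1
  c8: CDB Mul1=49; issue SUB r2<-Add3  regs: r0:4,r1:Mul2,r2:Add3,r3:Add2,r4:Add1
  c9: CDB Add1=3; issue ADD r4<-Add1  regs: r0:4,r1:Mul2,r2:Add3,r3:Add2,r4:Add1
  c10: CDB Mul2=-2  regs: r0:4,r1:-2,r2:Add3,r3:Add2,r4:Add1
  c11: -  regs: r0:4,r1:-2,r2:Add3,r3:Add2,r4:Add1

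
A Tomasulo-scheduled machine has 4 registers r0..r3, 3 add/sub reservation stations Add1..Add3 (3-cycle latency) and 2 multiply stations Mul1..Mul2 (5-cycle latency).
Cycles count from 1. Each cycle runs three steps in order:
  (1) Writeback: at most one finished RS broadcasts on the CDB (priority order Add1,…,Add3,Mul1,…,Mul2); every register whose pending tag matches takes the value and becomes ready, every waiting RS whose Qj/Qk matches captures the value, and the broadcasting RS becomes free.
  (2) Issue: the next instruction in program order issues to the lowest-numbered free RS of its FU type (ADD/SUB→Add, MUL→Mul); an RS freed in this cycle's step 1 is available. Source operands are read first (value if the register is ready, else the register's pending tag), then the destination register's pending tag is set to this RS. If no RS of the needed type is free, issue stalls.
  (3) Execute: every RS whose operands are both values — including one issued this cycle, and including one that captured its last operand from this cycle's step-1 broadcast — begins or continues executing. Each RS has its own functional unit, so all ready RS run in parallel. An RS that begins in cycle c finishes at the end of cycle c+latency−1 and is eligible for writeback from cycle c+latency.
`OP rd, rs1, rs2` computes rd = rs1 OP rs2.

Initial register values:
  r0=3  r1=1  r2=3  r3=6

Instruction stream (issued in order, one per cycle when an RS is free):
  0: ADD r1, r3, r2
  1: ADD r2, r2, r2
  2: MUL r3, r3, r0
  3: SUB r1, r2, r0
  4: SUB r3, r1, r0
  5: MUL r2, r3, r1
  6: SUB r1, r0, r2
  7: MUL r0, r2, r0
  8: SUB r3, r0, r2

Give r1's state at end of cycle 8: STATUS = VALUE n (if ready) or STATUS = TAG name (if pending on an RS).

STATUS = TAG Add3

cycle 1: issue ADD r1<-Add1 // r0:3,r1:Add1,r2:3,r3:6
cycle 2: issue ADD r2<-Add2 // r0:3,r1:Add1,r2:Add2,r3:6
cycle 3: issue MUL r3<-Mul1 // r0:3,r1:Add1,r2:Add2,r3:Mul1
cycle 4: CDB Add1=9; issue SUB r1<-Add1 // r0:3,r1:Add1,r2:Add2,r3:Mul1
cycle 5: CDB Add2=6; issue SUB r3<-Add2 // r0:3,r1:Add1,r2:6,r3:Add2
cycle 6: issue MUL r2<-Mul2 // r0:3,r1:Add1,r2:Mul2,r3:Add2
cycle 7: issue SUB r1<-Add3 // r0:3,r1:Add3,r2:Mul2,r3:Add2
cycle 8: CDB Add1=3; stall // r0:3,r1:Add3,r2:Mul2,r3:Add2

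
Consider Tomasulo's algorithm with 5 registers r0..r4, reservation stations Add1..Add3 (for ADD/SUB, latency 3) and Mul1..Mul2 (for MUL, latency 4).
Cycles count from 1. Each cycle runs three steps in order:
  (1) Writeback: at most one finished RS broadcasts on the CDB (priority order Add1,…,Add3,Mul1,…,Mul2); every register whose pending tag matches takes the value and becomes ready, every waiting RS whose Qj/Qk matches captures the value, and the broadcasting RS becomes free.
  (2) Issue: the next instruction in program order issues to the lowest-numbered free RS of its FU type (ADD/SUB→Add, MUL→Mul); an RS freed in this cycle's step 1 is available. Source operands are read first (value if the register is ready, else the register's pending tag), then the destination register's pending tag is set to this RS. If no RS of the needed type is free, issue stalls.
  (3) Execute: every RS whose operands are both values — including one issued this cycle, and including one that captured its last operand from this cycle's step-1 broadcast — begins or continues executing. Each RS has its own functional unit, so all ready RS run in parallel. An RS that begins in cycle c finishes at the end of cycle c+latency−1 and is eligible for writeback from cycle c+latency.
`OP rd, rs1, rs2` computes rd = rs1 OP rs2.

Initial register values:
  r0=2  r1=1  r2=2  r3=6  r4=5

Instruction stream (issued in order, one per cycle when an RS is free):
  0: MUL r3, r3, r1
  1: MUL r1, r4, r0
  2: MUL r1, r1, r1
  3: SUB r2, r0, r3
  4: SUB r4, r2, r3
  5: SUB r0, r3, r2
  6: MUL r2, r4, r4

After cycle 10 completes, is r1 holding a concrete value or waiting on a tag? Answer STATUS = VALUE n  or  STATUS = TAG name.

  c1: issue MUL r3<-Mul1  regs: r0:2,r1:1,r2:2,r3:Mul1,r4:5
  c2: issue MUL r1<-Mul2  regs: r0:2,r1:Mul2,r2:2,r3:Mul1,r4:5
  c3: stall  regs: r0:2,r1:Mul2,r2:2,r3:Mul1,r4:5
  c4: stall  regs: r0:2,r1:Mul2,r2:2,r3:Mul1,r4:5
  c5: CDB Mul1=6; issue MUL r1<-Mul1  regs: r0:2,r1:Mul1,r2:2,r3:6,r4:5
  c6: CDB Mul2=10; issue SUB r2<-Add1  regs: r0:2,r1:Mul1,r2:Add1,r3:6,r4:5
  c7: issue SUB r4<-Add2  regs: r0:2,r1:Mul1,r2:Add1,r3:6,r4:Add2
  c8: issue SUB r0<-Add3  regs: r0:Add3,r1:Mul1,r2:Add1,r3:6,r4:Add2
  c9: CDB Add1=-4; issue MUL r2<-Mul2  regs: r0:Add3,r1:Mul1,r2:Mul2,r3:6,r4:Add2
  c10: CDB Mul1=100  regs: r0:Add3,r1:100,r2:Mul2,r3:6,r4:Add2

STATUS = VALUE 100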